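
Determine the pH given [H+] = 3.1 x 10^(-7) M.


pH = -log10([H+])
pH = -log10(3.1 x 10^(-7))
pH = 6.5086

6.5086


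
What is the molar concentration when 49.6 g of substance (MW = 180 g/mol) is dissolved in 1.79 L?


C = (mass / MW) / volume
C = (49.6 / 180) / 1.79
C = 0.1539 M

0.1539 M


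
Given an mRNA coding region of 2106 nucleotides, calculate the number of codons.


codons = nucleotides / 3
codons = 2106 / 3 = 702

702


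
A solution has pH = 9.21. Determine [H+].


[H+] = 10^(-pH)
[H+] = 10^(-9.21)
[H+] = 6.166e-10 M

6.166e-10 M


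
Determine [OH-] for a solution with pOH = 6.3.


[OH-] = 10^(-pOH)
[OH-] = 10^(-6.3)
[OH-] = 5.012e-07 M

5.012e-07 M


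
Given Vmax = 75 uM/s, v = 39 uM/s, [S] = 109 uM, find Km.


Km = [S] * (Vmax - v) / v
Km = 109 * (75 - 39) / 39
Km = 100.6154 uM

100.6154 uM


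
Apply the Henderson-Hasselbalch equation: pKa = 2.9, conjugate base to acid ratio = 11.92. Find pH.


pH = pKa + log10([A-]/[HA])
pH = 2.9 + log10(11.92)
pH = 3.9763

3.9763


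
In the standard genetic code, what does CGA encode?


Standard genetic code lookup.
Codon CGA -> Arg

Arg


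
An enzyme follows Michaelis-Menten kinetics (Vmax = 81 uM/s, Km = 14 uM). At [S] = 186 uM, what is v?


v = Vmax * [S] / (Km + [S])
v = 81 * 186 / (14 + 186)
v = 75.33 uM/s

75.33 uM/s


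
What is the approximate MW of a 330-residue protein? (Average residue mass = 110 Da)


MW = n_residues * 110 Da
MW = 330 * 110
MW = 36300 Da

36300 Da


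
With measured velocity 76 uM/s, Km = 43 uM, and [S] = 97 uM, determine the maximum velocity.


Vmax = v * (Km + [S]) / [S]
Vmax = 76 * (43 + 97) / 97
Vmax = 109.6907 uM/s

109.6907 uM/s


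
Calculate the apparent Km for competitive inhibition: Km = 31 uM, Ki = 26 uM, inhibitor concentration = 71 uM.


Km_app = Km * (1 + [I]/Ki)
Km_app = 31 * (1 + 71/26)
Km_app = 115.6538 uM

115.6538 uM


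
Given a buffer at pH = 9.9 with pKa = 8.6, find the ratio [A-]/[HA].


[A-]/[HA] = 10^(pH - pKa)
= 10^(9.9 - 8.6)
= 19.9526

19.9526


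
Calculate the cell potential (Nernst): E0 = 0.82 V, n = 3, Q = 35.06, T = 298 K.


E = E0 - (RT/nF) * ln(Q)
E = 0.82 - (8.314 * 298 / (3 * 96485)) * ln(35.06)
E = 0.7896 V

0.7896 V


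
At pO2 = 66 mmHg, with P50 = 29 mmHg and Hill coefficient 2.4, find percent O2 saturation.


Y = pO2^n / (P50^n + pO2^n)
Y = 66^2.4 / (29^2.4 + 66^2.4)
Y = 87.8%

87.8%


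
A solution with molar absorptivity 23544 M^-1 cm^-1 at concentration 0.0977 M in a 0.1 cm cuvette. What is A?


A = epsilon * c * l
A = 23544 * 0.0977 * 0.1
A = 230.0249

230.0249


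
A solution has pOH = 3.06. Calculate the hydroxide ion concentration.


[OH-] = 10^(-pOH)
[OH-] = 10^(-3.06)
[OH-] = 8.710e-04 M

8.710e-04 M


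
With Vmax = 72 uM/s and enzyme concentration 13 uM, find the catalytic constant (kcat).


kcat = Vmax / [E]t
kcat = 72 / 13
kcat = 5.5385 s^-1

5.5385 s^-1


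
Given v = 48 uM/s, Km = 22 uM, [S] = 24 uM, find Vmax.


Vmax = v * (Km + [S]) / [S]
Vmax = 48 * (22 + 24) / 24
Vmax = 92.0 uM/s

92.0 uM/s


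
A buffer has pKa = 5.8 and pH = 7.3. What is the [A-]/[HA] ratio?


[A-]/[HA] = 10^(pH - pKa)
= 10^(7.3 - 5.8)
= 31.6228

31.6228


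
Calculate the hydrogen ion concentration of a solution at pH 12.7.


[H+] = 10^(-pH)
[H+] = 10^(-12.7)
[H+] = 1.995e-13 M

1.995e-13 M


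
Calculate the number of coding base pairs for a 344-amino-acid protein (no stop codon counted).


Each amino acid = 1 codon = 3 bp
bp = 344 * 3 = 1032 bp

1032 bp


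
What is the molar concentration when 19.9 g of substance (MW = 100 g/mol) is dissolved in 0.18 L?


C = (mass / MW) / volume
C = (19.9 / 100) / 0.18
C = 1.1056 M

1.1056 M


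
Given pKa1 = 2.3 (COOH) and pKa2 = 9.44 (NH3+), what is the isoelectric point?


pI = (pKa1 + pKa2) / 2
pI = (2.3 + 9.44) / 2
pI = 5.87

5.87


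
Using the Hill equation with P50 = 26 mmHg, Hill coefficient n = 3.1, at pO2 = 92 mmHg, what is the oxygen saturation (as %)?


Y = pO2^n / (P50^n + pO2^n)
Y = 92^3.1 / (26^3.1 + 92^3.1)
Y = 98.05%

98.05%


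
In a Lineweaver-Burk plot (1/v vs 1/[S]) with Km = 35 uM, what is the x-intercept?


x-intercept = -1/Km
= -1/35
= -0.0286 1/uM

-0.0286 1/uM


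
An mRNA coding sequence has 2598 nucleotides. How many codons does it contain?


codons = nucleotides / 3
codons = 2598 / 3 = 866

866


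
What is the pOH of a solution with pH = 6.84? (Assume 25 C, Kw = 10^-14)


pOH = 14 - pH
pOH = 14 - 6.84
pOH = 7.16

7.16


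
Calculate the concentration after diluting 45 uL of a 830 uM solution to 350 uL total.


C2 = C1 * V1 / V2
C2 = 830 * 45 / 350
C2 = 106.7143 uM

106.7143 uM


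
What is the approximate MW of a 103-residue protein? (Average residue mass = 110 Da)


MW = n_residues * 110 Da
MW = 103 * 110
MW = 11330 Da

11330 Da


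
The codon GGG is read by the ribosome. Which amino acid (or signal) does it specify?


Standard genetic code lookup.
Codon GGG -> Gly

Gly


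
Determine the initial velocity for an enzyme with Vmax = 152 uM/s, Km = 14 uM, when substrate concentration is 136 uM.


v = Vmax * [S] / (Km + [S])
v = 152 * 136 / (14 + 136)
v = 137.8133 uM/s

137.8133 uM/s


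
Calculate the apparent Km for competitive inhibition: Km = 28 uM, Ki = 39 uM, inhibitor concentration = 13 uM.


Km_app = Km * (1 + [I]/Ki)
Km_app = 28 * (1 + 13/39)
Km_app = 37.3333 uM

37.3333 uM


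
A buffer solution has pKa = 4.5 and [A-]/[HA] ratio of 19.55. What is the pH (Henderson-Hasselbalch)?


pH = pKa + log10([A-]/[HA])
pH = 4.5 + log10(19.55)
pH = 5.7911

5.7911


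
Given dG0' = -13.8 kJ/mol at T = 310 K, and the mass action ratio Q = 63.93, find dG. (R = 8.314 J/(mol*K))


dG = dG0' + RT * ln(Q) / 1000
dG = -13.8 + 8.314 * 310 * ln(63.93) / 1000
dG = -3.084 kJ/mol

-3.084 kJ/mol


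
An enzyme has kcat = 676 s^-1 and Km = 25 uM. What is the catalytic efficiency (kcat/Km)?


Catalytic efficiency = kcat / Km
= 676 / 25
= 27.04 uM^-1*s^-1

27.04 uM^-1*s^-1


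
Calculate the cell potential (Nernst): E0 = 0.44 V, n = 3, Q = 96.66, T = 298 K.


E = E0 - (RT/nF) * ln(Q)
E = 0.44 - (8.314 * 298 / (3 * 96485)) * ln(96.66)
E = 0.4009 V

0.4009 V


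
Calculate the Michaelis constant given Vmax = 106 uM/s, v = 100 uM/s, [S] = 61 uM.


Km = [S] * (Vmax - v) / v
Km = 61 * (106 - 100) / 100
Km = 3.66 uM

3.66 uM


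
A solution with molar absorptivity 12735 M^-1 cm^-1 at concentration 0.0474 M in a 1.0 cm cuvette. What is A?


A = epsilon * c * l
A = 12735 * 0.0474 * 1.0
A = 603.639

603.639


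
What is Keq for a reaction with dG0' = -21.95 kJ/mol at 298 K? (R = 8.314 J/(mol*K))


Keq = exp(-dG0 * 1000 / (R * T))
Keq = exp(-(-21.95) * 1000 / (8.314 * 298))
Keq = 7040.8218

7040.8218


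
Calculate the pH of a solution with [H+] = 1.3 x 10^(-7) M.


pH = -log10([H+])
pH = -log10(1.3 x 10^(-7))
pH = 6.8861

6.8861


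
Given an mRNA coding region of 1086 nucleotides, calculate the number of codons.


codons = nucleotides / 3
codons = 1086 / 3 = 362

362


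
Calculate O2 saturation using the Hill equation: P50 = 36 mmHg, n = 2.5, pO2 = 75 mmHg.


Y = pO2^n / (P50^n + pO2^n)
Y = 75^2.5 / (36^2.5 + 75^2.5)
Y = 86.23%

86.23%


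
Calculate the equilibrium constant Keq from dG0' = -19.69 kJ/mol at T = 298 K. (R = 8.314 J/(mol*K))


Keq = exp(-dG0 * 1000 / (R * T))
Keq = exp(-(-19.69) * 1000 / (8.314 * 298))
Keq = 2827.9201

2827.9201


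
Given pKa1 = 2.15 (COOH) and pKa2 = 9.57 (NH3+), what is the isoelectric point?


pI = (pKa1 + pKa2) / 2
pI = (2.15 + 9.57) / 2
pI = 5.86

5.86


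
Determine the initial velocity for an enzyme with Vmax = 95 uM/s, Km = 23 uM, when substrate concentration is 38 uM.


v = Vmax * [S] / (Km + [S])
v = 95 * 38 / (23 + 38)
v = 59.1803 uM/s

59.1803 uM/s


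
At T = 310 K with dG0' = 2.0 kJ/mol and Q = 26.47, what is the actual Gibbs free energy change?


dG = dG0' + RT * ln(Q) / 1000
dG = 2.0 + 8.314 * 310 * ln(26.47) / 1000
dG = 10.4434 kJ/mol

10.4434 kJ/mol


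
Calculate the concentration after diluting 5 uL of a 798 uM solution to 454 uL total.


C2 = C1 * V1 / V2
C2 = 798 * 5 / 454
C2 = 8.7885 uM

8.7885 uM


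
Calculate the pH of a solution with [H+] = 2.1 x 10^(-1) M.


pH = -log10([H+])
pH = -log10(2.1 x 10^(-1))
pH = 0.6778

0.6778


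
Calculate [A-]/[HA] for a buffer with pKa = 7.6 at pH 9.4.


[A-]/[HA] = 10^(pH - pKa)
= 10^(9.4 - 7.6)
= 63.0957

63.0957


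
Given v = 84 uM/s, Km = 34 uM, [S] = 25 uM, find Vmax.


Vmax = v * (Km + [S]) / [S]
Vmax = 84 * (34 + 25) / 25
Vmax = 198.24 uM/s

198.24 uM/s


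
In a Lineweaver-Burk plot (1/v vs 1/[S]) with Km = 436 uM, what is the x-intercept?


x-intercept = -1/Km
= -1/436
= -0.0023 1/uM

-0.0023 1/uM


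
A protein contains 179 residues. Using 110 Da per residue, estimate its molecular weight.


MW = n_residues * 110 Da
MW = 179 * 110
MW = 19690 Da

19690 Da


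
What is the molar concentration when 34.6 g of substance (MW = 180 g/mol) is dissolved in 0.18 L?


C = (mass / MW) / volume
C = (34.6 / 180) / 0.18
C = 1.0679 M

1.0679 M


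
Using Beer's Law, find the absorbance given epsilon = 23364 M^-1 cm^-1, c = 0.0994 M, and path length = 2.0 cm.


A = epsilon * c * l
A = 23364 * 0.0994 * 2.0
A = 4644.7632

4644.7632


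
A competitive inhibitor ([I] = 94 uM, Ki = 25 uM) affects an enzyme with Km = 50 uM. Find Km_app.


Km_app = Km * (1 + [I]/Ki)
Km_app = 50 * (1 + 94/25)
Km_app = 238.0 uM

238.0 uM


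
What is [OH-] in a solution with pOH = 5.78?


[OH-] = 10^(-pOH)
[OH-] = 10^(-5.78)
[OH-] = 1.660e-06 M

1.660e-06 M


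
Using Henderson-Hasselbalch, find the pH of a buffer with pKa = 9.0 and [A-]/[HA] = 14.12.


pH = pKa + log10([A-]/[HA])
pH = 9.0 + log10(14.12)
pH = 10.1498

10.1498


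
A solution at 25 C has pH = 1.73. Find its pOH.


pOH = 14 - pH
pOH = 14 - 1.73
pOH = 12.27

12.27


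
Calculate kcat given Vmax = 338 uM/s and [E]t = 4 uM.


kcat = Vmax / [E]t
kcat = 338 / 4
kcat = 84.5 s^-1

84.5 s^-1


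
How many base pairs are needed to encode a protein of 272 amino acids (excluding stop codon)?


Each amino acid = 1 codon = 3 bp
bp = 272 * 3 = 816 bp

816 bp


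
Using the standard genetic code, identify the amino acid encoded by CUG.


Standard genetic code lookup.
Codon CUG -> Leu

Leu


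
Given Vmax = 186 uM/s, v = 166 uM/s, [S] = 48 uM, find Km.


Km = [S] * (Vmax - v) / v
Km = 48 * (186 - 166) / 166
Km = 5.7831 uM

5.7831 uM


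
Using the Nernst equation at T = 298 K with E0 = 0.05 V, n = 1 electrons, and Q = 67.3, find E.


E = E0 - (RT/nF) * ln(Q)
E = 0.05 - (8.314 * 298 / (1 * 96485)) * ln(67.3)
E = -0.0581 V

-0.0581 V


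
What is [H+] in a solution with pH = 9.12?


[H+] = 10^(-pH)
[H+] = 10^(-9.12)
[H+] = 7.586e-10 M

7.586e-10 M


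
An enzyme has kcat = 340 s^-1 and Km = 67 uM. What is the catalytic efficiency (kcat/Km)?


Catalytic efficiency = kcat / Km
= 340 / 67
= 5.0746 uM^-1*s^-1

5.0746 uM^-1*s^-1


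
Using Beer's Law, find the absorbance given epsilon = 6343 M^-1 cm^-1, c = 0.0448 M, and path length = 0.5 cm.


A = epsilon * c * l
A = 6343 * 0.0448 * 0.5
A = 142.0832

142.0832


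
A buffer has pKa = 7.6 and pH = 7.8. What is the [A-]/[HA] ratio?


[A-]/[HA] = 10^(pH - pKa)
= 10^(7.8 - 7.6)
= 1.5849

1.5849


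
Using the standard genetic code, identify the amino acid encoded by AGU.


Standard genetic code lookup.
Codon AGU -> Ser

Ser


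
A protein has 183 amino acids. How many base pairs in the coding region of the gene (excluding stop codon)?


Each amino acid = 1 codon = 3 bp
bp = 183 * 3 = 549 bp

549 bp


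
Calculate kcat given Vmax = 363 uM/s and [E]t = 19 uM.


kcat = Vmax / [E]t
kcat = 363 / 19
kcat = 19.1053 s^-1

19.1053 s^-1


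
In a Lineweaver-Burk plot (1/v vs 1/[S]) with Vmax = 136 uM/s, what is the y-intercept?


y-intercept = 1/Vmax
= 1/136
= 0.0074 s/uM

0.0074 s/uM


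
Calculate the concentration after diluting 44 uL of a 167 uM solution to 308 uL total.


C2 = C1 * V1 / V2
C2 = 167 * 44 / 308
C2 = 23.8571 uM

23.8571 uM


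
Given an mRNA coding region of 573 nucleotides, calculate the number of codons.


codons = nucleotides / 3
codons = 573 / 3 = 191

191


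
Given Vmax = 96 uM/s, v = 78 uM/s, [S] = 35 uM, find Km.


Km = [S] * (Vmax - v) / v
Km = 35 * (96 - 78) / 78
Km = 8.0769 uM

8.0769 uM


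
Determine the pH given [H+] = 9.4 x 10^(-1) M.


pH = -log10([H+])
pH = -log10(9.4 x 10^(-1))
pH = 0.0269

0.0269


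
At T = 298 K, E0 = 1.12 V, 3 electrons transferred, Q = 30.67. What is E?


E = E0 - (RT/nF) * ln(Q)
E = 1.12 - (8.314 * 298 / (3 * 96485)) * ln(30.67)
E = 1.0907 V

1.0907 V


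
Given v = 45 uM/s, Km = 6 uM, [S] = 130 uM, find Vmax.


Vmax = v * (Km + [S]) / [S]
Vmax = 45 * (6 + 130) / 130
Vmax = 47.0769 uM/s

47.0769 uM/s


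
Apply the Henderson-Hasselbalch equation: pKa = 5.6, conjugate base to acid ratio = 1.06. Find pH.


pH = pKa + log10([A-]/[HA])
pH = 5.6 + log10(1.06)
pH = 5.6253

5.6253


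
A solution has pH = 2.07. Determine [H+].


[H+] = 10^(-pH)
[H+] = 10^(-2.07)
[H+] = 0.0085 M

0.0085 M


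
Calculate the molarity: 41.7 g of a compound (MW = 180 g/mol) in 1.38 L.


C = (mass / MW) / volume
C = (41.7 / 180) / 1.38
C = 0.1679 M

0.1679 M


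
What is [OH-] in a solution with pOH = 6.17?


[OH-] = 10^(-pOH)
[OH-] = 10^(-6.17)
[OH-] = 6.761e-07 M

6.761e-07 M


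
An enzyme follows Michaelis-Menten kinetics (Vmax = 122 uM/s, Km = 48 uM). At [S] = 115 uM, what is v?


v = Vmax * [S] / (Km + [S])
v = 122 * 115 / (48 + 115)
v = 86.0736 uM/s

86.0736 uM/s


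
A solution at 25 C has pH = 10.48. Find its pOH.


pOH = 14 - pH
pOH = 14 - 10.48
pOH = 3.52

3.52


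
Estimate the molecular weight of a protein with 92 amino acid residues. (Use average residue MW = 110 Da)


MW = n_residues * 110 Da
MW = 92 * 110
MW = 10120 Da

10120 Da


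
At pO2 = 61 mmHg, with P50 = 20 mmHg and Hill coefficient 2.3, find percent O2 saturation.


Y = pO2^n / (P50^n + pO2^n)
Y = 61^2.3 / (20^2.3 + 61^2.3)
Y = 92.86%

92.86%


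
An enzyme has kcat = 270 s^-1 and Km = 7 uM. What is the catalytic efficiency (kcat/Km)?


Catalytic efficiency = kcat / Km
= 270 / 7
= 38.5714 uM^-1*s^-1

38.5714 uM^-1*s^-1


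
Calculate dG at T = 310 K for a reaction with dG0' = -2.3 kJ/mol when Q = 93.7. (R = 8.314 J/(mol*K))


dG = dG0' + RT * ln(Q) / 1000
dG = -2.3 + 8.314 * 310 * ln(93.7) / 1000
dG = 9.4014 kJ/mol

9.4014 kJ/mol


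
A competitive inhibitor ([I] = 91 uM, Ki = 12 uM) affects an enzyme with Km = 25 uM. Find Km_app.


Km_app = Km * (1 + [I]/Ki)
Km_app = 25 * (1 + 91/12)
Km_app = 214.5833 uM

214.5833 uM


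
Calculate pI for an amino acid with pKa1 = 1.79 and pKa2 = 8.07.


pI = (pKa1 + pKa2) / 2
pI = (1.79 + 8.07) / 2
pI = 4.93

4.93


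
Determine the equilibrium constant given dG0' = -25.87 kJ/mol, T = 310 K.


Keq = exp(-dG0 * 1000 / (R * T))
Keq = exp(-(-25.87) * 1000 / (8.314 * 310))
Keq = 22867.6952

22867.6952


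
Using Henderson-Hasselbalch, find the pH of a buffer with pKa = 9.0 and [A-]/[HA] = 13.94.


pH = pKa + log10([A-]/[HA])
pH = 9.0 + log10(13.94)
pH = 10.1443

10.1443


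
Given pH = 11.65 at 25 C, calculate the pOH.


pOH = 14 - pH
pOH = 14 - 11.65
pOH = 2.35

2.35


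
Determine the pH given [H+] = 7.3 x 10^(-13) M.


pH = -log10([H+])
pH = -log10(7.3 x 10^(-13))
pH = 12.1367

12.1367


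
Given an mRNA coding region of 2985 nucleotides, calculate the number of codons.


codons = nucleotides / 3
codons = 2985 / 3 = 995

995


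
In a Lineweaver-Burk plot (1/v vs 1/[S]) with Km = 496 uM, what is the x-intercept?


x-intercept = -1/Km
= -1/496
= -0.002 1/uM

-0.002 1/uM


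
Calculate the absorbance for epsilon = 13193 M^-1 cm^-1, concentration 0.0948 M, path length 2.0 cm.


A = epsilon * c * l
A = 13193 * 0.0948 * 2.0
A = 2501.3928

2501.3928


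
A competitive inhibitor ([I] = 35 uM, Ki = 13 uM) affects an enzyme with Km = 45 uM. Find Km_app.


Km_app = Km * (1 + [I]/Ki)
Km_app = 45 * (1 + 35/13)
Km_app = 166.1538 uM

166.1538 uM


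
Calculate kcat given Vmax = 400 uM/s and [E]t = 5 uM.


kcat = Vmax / [E]t
kcat = 400 / 5
kcat = 80.0 s^-1

80.0 s^-1


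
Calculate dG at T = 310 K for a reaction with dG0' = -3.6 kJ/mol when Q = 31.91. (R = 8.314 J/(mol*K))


dG = dG0' + RT * ln(Q) / 1000
dG = -3.6 + 8.314 * 310 * ln(31.91) / 1000
dG = 5.3251 kJ/mol

5.3251 kJ/mol


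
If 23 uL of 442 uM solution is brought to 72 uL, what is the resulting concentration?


C2 = C1 * V1 / V2
C2 = 442 * 23 / 72
C2 = 141.1944 uM

141.1944 uM


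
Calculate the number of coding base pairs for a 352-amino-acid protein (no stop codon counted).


Each amino acid = 1 codon = 3 bp
bp = 352 * 3 = 1056 bp

1056 bp


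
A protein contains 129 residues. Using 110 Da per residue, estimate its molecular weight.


MW = n_residues * 110 Da
MW = 129 * 110
MW = 14190 Da

14190 Da


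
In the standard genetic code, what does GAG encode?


Standard genetic code lookup.
Codon GAG -> Glu

Glu


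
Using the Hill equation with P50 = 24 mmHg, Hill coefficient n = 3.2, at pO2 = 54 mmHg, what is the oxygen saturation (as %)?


Y = pO2^n / (P50^n + pO2^n)
Y = 54^3.2 / (24^3.2 + 54^3.2)
Y = 93.05%

93.05%


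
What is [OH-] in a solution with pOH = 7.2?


[OH-] = 10^(-pOH)
[OH-] = 10^(-7.2)
[OH-] = 6.310e-08 M

6.310e-08 M


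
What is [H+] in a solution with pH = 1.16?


[H+] = 10^(-pH)
[H+] = 10^(-1.16)
[H+] = 0.0692 M

0.0692 M


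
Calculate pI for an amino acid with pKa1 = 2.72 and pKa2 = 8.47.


pI = (pKa1 + pKa2) / 2
pI = (2.72 + 8.47) / 2
pI = 5.595

5.595


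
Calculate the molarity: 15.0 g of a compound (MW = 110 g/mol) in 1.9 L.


C = (mass / MW) / volume
C = (15.0 / 110) / 1.9
C = 0.0718 M

0.0718 M


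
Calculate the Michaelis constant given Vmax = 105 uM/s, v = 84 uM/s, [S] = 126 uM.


Km = [S] * (Vmax - v) / v
Km = 126 * (105 - 84) / 84
Km = 31.5 uM

31.5 uM


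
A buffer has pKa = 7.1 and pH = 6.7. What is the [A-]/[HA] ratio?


[A-]/[HA] = 10^(pH - pKa)
= 10^(6.7 - 7.1)
= 0.3981

0.3981


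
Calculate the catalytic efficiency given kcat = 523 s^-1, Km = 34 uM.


Catalytic efficiency = kcat / Km
= 523 / 34
= 15.3824 uM^-1*s^-1

15.3824 uM^-1*s^-1


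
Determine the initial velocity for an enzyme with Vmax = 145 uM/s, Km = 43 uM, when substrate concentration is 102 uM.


v = Vmax * [S] / (Km + [S])
v = 145 * 102 / (43 + 102)
v = 102.0 uM/s

102.0 uM/s


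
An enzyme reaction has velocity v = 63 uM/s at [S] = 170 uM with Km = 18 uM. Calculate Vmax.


Vmax = v * (Km + [S]) / [S]
Vmax = 63 * (18 + 170) / 170
Vmax = 69.6706 uM/s

69.6706 uM/s


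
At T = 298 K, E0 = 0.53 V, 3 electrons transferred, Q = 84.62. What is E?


E = E0 - (RT/nF) * ln(Q)
E = 0.53 - (8.314 * 298 / (3 * 96485)) * ln(84.62)
E = 0.492 V

0.492 V


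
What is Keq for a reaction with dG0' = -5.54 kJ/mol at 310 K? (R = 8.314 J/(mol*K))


Keq = exp(-dG0 * 1000 / (R * T))
Keq = exp(-(-5.54) * 1000 / (8.314 * 310))
Keq = 8.5806

8.5806


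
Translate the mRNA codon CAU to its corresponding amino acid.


Standard genetic code lookup.
Codon CAU -> His

His


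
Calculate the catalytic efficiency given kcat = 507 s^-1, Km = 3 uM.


Catalytic efficiency = kcat / Km
= 507 / 3
= 169.0 uM^-1*s^-1

169.0 uM^-1*s^-1


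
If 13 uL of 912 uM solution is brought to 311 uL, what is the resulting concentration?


C2 = C1 * V1 / V2
C2 = 912 * 13 / 311
C2 = 38.1222 uM

38.1222 uM


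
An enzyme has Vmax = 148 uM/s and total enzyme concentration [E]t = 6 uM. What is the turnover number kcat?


kcat = Vmax / [E]t
kcat = 148 / 6
kcat = 24.6667 s^-1

24.6667 s^-1


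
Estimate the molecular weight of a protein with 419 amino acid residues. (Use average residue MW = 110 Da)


MW = n_residues * 110 Da
MW = 419 * 110
MW = 46090 Da

46090 Da


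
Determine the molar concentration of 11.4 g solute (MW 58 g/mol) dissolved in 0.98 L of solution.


C = (mass / MW) / volume
C = (11.4 / 58) / 0.98
C = 0.2006 M

0.2006 M


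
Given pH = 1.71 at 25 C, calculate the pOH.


pOH = 14 - pH
pOH = 14 - 1.71
pOH = 12.29

12.29


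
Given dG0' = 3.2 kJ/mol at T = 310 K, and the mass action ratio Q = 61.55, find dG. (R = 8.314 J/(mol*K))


dG = dG0' + RT * ln(Q) / 1000
dG = 3.2 + 8.314 * 310 * ln(61.55) / 1000
dG = 13.8183 kJ/mol

13.8183 kJ/mol


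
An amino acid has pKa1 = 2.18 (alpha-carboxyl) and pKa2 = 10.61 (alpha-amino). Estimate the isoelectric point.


pI = (pKa1 + pKa2) / 2
pI = (2.18 + 10.61) / 2
pI = 6.395

6.395


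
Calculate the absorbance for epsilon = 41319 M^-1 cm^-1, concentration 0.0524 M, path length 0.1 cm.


A = epsilon * c * l
A = 41319 * 0.0524 * 0.1
A = 216.5116

216.5116


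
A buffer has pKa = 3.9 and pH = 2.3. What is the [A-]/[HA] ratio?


[A-]/[HA] = 10^(pH - pKa)
= 10^(2.3 - 3.9)
= 0.0251

0.0251


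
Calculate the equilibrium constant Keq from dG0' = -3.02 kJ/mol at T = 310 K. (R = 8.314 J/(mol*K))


Keq = exp(-dG0 * 1000 / (R * T))
Keq = exp(-(-3.02) * 1000 / (8.314 * 310))
Keq = 3.2276

3.2276


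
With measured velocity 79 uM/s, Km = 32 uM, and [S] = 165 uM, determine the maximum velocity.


Vmax = v * (Km + [S]) / [S]
Vmax = 79 * (32 + 165) / 165
Vmax = 94.3212 uM/s

94.3212 uM/s


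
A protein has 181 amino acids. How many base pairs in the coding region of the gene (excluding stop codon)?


Each amino acid = 1 codon = 3 bp
bp = 181 * 3 = 543 bp

543 bp


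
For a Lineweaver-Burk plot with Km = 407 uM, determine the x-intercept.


x-intercept = -1/Km
= -1/407
= -0.0025 1/uM

-0.0025 1/uM


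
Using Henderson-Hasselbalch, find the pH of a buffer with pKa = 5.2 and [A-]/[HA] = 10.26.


pH = pKa + log10([A-]/[HA])
pH = 5.2 + log10(10.26)
pH = 6.2111

6.2111


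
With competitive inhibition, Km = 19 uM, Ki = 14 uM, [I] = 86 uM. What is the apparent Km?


Km_app = Km * (1 + [I]/Ki)
Km_app = 19 * (1 + 86/14)
Km_app = 135.7143 uM

135.7143 uM


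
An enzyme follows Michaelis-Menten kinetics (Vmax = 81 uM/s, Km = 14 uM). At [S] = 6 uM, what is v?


v = Vmax * [S] / (Km + [S])
v = 81 * 6 / (14 + 6)
v = 24.3 uM/s

24.3 uM/s


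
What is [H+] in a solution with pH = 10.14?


[H+] = 10^(-pH)
[H+] = 10^(-10.14)
[H+] = 7.244e-11 M

7.244e-11 M


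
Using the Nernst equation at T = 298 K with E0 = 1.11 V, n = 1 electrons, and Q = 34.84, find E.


E = E0 - (RT/nF) * ln(Q)
E = 1.11 - (8.314 * 298 / (1 * 96485)) * ln(34.84)
E = 1.0188 V

1.0188 V


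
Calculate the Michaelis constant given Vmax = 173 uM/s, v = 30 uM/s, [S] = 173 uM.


Km = [S] * (Vmax - v) / v
Km = 173 * (173 - 30) / 30
Km = 824.6333 uM

824.6333 uM


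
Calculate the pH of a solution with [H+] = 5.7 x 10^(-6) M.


pH = -log10([H+])
pH = -log10(5.7 x 10^(-6))
pH = 5.2441

5.2441


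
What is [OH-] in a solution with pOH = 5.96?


[OH-] = 10^(-pOH)
[OH-] = 10^(-5.96)
[OH-] = 1.096e-06 M

1.096e-06 M


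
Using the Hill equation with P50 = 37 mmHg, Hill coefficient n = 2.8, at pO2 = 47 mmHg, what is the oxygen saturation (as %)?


Y = pO2^n / (P50^n + pO2^n)
Y = 47^2.8 / (37^2.8 + 47^2.8)
Y = 66.15%

66.15%


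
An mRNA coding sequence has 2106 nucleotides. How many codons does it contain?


codons = nucleotides / 3
codons = 2106 / 3 = 702

702


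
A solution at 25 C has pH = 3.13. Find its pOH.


pOH = 14 - pH
pOH = 14 - 3.13
pOH = 10.87

10.87


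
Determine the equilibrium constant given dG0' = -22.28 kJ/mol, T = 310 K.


Keq = exp(-dG0 * 1000 / (R * T))
Keq = exp(-(-22.28) * 1000 / (8.314 * 310))
Keq = 5679.2334

5679.2334


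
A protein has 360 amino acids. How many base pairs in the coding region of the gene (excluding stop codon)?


Each amino acid = 1 codon = 3 bp
bp = 360 * 3 = 1080 bp

1080 bp


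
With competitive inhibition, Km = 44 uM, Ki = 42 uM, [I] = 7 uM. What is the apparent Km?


Km_app = Km * (1 + [I]/Ki)
Km_app = 44 * (1 + 7/42)
Km_app = 51.3333 uM

51.3333 uM


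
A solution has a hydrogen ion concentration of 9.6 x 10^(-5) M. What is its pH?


pH = -log10([H+])
pH = -log10(9.6 x 10^(-5))
pH = 4.0177

4.0177


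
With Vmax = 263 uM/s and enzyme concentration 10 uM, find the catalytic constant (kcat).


kcat = Vmax / [E]t
kcat = 263 / 10
kcat = 26.3 s^-1

26.3 s^-1


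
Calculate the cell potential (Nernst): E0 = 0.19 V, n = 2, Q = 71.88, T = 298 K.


E = E0 - (RT/nF) * ln(Q)
E = 0.19 - (8.314 * 298 / (2 * 96485)) * ln(71.88)
E = 0.1351 V

0.1351 V


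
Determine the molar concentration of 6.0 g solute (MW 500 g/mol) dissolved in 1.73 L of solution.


C = (mass / MW) / volume
C = (6.0 / 500) / 1.73
C = 0.0069 M

0.0069 M


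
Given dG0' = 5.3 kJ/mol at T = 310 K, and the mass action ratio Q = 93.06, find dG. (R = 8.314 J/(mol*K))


dG = dG0' + RT * ln(Q) / 1000
dG = 5.3 + 8.314 * 310 * ln(93.06) / 1000
dG = 16.9837 kJ/mol

16.9837 kJ/mol


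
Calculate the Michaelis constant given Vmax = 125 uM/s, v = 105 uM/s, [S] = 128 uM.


Km = [S] * (Vmax - v) / v
Km = 128 * (125 - 105) / 105
Km = 24.381 uM

24.381 uM


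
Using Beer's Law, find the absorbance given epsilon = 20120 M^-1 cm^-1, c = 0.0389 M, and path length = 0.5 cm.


A = epsilon * c * l
A = 20120 * 0.0389 * 0.5
A = 391.334

391.334


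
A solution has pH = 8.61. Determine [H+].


[H+] = 10^(-pH)
[H+] = 10^(-8.61)
[H+] = 2.455e-09 M

2.455e-09 M


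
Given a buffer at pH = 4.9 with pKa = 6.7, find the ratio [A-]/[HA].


[A-]/[HA] = 10^(pH - pKa)
= 10^(4.9 - 6.7)
= 0.0158

0.0158


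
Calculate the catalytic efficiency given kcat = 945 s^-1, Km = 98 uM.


Catalytic efficiency = kcat / Km
= 945 / 98
= 9.6429 uM^-1*s^-1

9.6429 uM^-1*s^-1


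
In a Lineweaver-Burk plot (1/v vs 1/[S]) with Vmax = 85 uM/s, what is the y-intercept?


y-intercept = 1/Vmax
= 1/85
= 0.0118 s/uM

0.0118 s/uM


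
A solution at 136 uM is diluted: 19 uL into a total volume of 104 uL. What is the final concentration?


C2 = C1 * V1 / V2
C2 = 136 * 19 / 104
C2 = 24.8462 uM

24.8462 uM


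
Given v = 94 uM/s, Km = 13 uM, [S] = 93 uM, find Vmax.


Vmax = v * (Km + [S]) / [S]
Vmax = 94 * (13 + 93) / 93
Vmax = 107.1398 uM/s

107.1398 uM/s


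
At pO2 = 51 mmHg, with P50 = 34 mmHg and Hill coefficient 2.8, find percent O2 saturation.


Y = pO2^n / (P50^n + pO2^n)
Y = 51^2.8 / (34^2.8 + 51^2.8)
Y = 75.68%

75.68%


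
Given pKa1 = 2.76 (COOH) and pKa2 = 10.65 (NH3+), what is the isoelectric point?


pI = (pKa1 + pKa2) / 2
pI = (2.76 + 10.65) / 2
pI = 6.705

6.705


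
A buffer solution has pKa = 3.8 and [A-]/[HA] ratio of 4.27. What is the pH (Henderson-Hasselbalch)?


pH = pKa + log10([A-]/[HA])
pH = 3.8 + log10(4.27)
pH = 4.4304

4.4304


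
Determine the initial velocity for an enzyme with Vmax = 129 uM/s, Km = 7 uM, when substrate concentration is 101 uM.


v = Vmax * [S] / (Km + [S])
v = 129 * 101 / (7 + 101)
v = 120.6389 uM/s

120.6389 uM/s


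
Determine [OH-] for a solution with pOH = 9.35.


[OH-] = 10^(-pOH)
[OH-] = 10^(-9.35)
[OH-] = 4.467e-10 M

4.467e-10 M


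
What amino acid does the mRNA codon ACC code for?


Standard genetic code lookup.
Codon ACC -> Thr

Thr


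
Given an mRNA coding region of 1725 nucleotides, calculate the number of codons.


codons = nucleotides / 3
codons = 1725 / 3 = 575

575


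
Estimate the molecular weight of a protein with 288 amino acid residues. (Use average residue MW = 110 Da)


MW = n_residues * 110 Da
MW = 288 * 110
MW = 31680 Da

31680 Da


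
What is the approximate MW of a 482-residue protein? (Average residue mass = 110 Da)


MW = n_residues * 110 Da
MW = 482 * 110
MW = 53020 Da

53020 Da


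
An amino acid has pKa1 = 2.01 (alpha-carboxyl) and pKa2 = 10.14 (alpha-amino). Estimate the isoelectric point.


pI = (pKa1 + pKa2) / 2
pI = (2.01 + 10.14) / 2
pI = 6.075

6.075


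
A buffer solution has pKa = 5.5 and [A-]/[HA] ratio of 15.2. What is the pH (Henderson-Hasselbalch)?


pH = pKa + log10([A-]/[HA])
pH = 5.5 + log10(15.2)
pH = 6.6818

6.6818


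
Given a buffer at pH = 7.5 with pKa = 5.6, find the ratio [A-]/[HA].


[A-]/[HA] = 10^(pH - pKa)
= 10^(7.5 - 5.6)
= 79.4328

79.4328


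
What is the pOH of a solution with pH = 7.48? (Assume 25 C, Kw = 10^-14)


pOH = 14 - pH
pOH = 14 - 7.48
pOH = 6.52

6.52


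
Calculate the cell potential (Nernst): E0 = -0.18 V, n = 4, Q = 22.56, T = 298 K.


E = E0 - (RT/nF) * ln(Q)
E = -0.18 - (8.314 * 298 / (4 * 96485)) * ln(22.56)
E = -0.2 V

-0.2 V


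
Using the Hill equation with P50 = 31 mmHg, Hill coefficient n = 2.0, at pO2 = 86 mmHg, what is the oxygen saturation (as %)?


Y = pO2^n / (P50^n + pO2^n)
Y = 86^2.0 / (31^2.0 + 86^2.0)
Y = 88.5%

88.5%


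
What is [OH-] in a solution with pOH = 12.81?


[OH-] = 10^(-pOH)
[OH-] = 10^(-12.81)
[OH-] = 1.549e-13 M

1.549e-13 M


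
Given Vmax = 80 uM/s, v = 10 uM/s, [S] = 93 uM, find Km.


Km = [S] * (Vmax - v) / v
Km = 93 * (80 - 10) / 10
Km = 651.0 uM

651.0 uM


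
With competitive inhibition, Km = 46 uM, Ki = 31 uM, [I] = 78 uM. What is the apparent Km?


Km_app = Km * (1 + [I]/Ki)
Km_app = 46 * (1 + 78/31)
Km_app = 161.7419 uM

161.7419 uM


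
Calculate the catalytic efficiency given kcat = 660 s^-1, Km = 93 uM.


Catalytic efficiency = kcat / Km
= 660 / 93
= 7.0968 uM^-1*s^-1

7.0968 uM^-1*s^-1


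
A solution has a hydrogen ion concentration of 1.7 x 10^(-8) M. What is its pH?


pH = -log10([H+])
pH = -log10(1.7 x 10^(-8))
pH = 7.7696

7.7696


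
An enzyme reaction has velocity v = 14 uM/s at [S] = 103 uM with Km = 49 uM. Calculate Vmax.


Vmax = v * (Km + [S]) / [S]
Vmax = 14 * (49 + 103) / 103
Vmax = 20.6602 uM/s

20.6602 uM/s


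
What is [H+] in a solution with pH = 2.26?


[H+] = 10^(-pH)
[H+] = 10^(-2.26)
[H+] = 0.0055 M

0.0055 M


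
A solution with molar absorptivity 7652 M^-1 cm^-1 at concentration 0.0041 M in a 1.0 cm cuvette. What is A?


A = epsilon * c * l
A = 7652 * 0.0041 * 1.0
A = 31.3732

31.3732


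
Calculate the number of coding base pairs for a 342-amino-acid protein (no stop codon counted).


Each amino acid = 1 codon = 3 bp
bp = 342 * 3 = 1026 bp

1026 bp


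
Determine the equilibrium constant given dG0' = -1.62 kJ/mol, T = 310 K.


Keq = exp(-dG0 * 1000 / (R * T))
Keq = exp(-(-1.62) * 1000 / (8.314 * 310))
Keq = 1.8749

1.8749


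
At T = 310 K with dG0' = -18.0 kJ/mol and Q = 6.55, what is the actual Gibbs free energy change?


dG = dG0' + RT * ln(Q) / 1000
dG = -18.0 + 8.314 * 310 * ln(6.55) / 1000
dG = -13.156 kJ/mol

-13.156 kJ/mol


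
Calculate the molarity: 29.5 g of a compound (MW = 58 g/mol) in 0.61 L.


C = (mass / MW) / volume
C = (29.5 / 58) / 0.61
C = 0.8338 M

0.8338 M


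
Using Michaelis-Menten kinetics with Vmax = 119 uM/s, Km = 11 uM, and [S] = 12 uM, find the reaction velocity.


v = Vmax * [S] / (Km + [S])
v = 119 * 12 / (11 + 12)
v = 62.087 uM/s

62.087 uM/s


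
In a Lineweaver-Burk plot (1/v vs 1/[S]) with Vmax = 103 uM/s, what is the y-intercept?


y-intercept = 1/Vmax
= 1/103
= 0.0097 s/uM

0.0097 s/uM


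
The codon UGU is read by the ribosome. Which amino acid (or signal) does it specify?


Standard genetic code lookup.
Codon UGU -> Cys

Cys


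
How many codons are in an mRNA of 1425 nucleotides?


codons = nucleotides / 3
codons = 1425 / 3 = 475

475


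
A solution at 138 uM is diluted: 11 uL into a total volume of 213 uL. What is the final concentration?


C2 = C1 * V1 / V2
C2 = 138 * 11 / 213
C2 = 7.1268 uM

7.1268 uM


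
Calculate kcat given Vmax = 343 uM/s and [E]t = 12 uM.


kcat = Vmax / [E]t
kcat = 343 / 12
kcat = 28.5833 s^-1

28.5833 s^-1


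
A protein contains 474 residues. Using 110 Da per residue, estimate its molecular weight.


MW = n_residues * 110 Da
MW = 474 * 110
MW = 52140 Da

52140 Da


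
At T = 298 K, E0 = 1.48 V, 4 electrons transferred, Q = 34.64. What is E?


E = E0 - (RT/nF) * ln(Q)
E = 1.48 - (8.314 * 298 / (4 * 96485)) * ln(34.64)
E = 1.4572 V

1.4572 V


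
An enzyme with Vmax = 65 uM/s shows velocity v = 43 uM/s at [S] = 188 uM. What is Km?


Km = [S] * (Vmax - v) / v
Km = 188 * (65 - 43) / 43
Km = 96.186 uM

96.186 uM


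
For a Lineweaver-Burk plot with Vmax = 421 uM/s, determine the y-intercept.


y-intercept = 1/Vmax
= 1/421
= 0.0024 s/uM

0.0024 s/uM


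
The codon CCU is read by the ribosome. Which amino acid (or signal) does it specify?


Standard genetic code lookup.
Codon CCU -> Pro

Pro


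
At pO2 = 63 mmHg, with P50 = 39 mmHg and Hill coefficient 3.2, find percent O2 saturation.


Y = pO2^n / (P50^n + pO2^n)
Y = 63^3.2 / (39^3.2 + 63^3.2)
Y = 82.27%

82.27%


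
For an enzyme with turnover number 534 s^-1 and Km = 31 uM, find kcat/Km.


Catalytic efficiency = kcat / Km
= 534 / 31
= 17.2258 uM^-1*s^-1

17.2258 uM^-1*s^-1


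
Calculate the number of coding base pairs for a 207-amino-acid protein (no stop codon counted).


Each amino acid = 1 codon = 3 bp
bp = 207 * 3 = 621 bp

621 bp


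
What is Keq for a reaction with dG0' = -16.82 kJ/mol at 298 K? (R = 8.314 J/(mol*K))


Keq = exp(-dG0 * 1000 / (R * T))
Keq = exp(-(-16.82) * 1000 / (8.314 * 298))
Keq = 887.9404

887.9404


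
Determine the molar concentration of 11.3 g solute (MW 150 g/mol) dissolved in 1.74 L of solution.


C = (mass / MW) / volume
C = (11.3 / 150) / 1.74
C = 0.0433 M

0.0433 M


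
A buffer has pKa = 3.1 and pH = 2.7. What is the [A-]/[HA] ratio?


[A-]/[HA] = 10^(pH - pKa)
= 10^(2.7 - 3.1)
= 0.3981

0.3981


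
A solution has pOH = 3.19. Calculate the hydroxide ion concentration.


[OH-] = 10^(-pOH)
[OH-] = 10^(-3.19)
[OH-] = 6.457e-04 M

6.457e-04 M


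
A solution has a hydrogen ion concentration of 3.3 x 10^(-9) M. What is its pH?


pH = -log10([H+])
pH = -log10(3.3 x 10^(-9))
pH = 8.4815

8.4815


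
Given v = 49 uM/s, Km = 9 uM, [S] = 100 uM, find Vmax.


Vmax = v * (Km + [S]) / [S]
Vmax = 49 * (9 + 100) / 100
Vmax = 53.41 uM/s

53.41 uM/s


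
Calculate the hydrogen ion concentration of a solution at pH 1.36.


[H+] = 10^(-pH)
[H+] = 10^(-1.36)
[H+] = 0.0437 M

0.0437 M


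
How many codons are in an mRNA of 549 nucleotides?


codons = nucleotides / 3
codons = 549 / 3 = 183

183


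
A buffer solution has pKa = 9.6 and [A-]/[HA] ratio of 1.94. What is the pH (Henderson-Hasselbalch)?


pH = pKa + log10([A-]/[HA])
pH = 9.6 + log10(1.94)
pH = 9.8878

9.8878


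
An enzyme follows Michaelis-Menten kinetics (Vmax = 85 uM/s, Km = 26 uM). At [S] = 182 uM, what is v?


v = Vmax * [S] / (Km + [S])
v = 85 * 182 / (26 + 182)
v = 74.375 uM/s

74.375 uM/s


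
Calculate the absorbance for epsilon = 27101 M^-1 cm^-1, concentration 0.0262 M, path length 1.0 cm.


A = epsilon * c * l
A = 27101 * 0.0262 * 1.0
A = 710.0462

710.0462


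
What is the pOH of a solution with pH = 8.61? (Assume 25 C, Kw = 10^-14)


pOH = 14 - pH
pOH = 14 - 8.61
pOH = 5.39

5.39


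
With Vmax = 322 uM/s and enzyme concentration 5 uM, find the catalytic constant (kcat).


kcat = Vmax / [E]t
kcat = 322 / 5
kcat = 64.4 s^-1

64.4 s^-1


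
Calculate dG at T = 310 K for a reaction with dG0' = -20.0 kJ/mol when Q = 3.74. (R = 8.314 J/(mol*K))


dG = dG0' + RT * ln(Q) / 1000
dG = -20.0 + 8.314 * 310 * ln(3.74) / 1000
dG = -16.6003 kJ/mol

-16.6003 kJ/mol


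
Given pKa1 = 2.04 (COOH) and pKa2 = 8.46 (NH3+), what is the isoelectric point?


pI = (pKa1 + pKa2) / 2
pI = (2.04 + 8.46) / 2
pI = 5.25

5.25


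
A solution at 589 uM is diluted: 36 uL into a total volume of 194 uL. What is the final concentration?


C2 = C1 * V1 / V2
C2 = 589 * 36 / 194
C2 = 109.299 uM

109.299 uM


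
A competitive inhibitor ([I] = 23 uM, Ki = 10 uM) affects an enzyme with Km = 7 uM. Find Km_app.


Km_app = Km * (1 + [I]/Ki)
Km_app = 7 * (1 + 23/10)
Km_app = 23.1 uM

23.1 uM


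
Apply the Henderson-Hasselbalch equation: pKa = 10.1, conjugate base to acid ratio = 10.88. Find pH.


pH = pKa + log10([A-]/[HA])
pH = 10.1 + log10(10.88)
pH = 11.1366

11.1366


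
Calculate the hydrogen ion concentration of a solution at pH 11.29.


[H+] = 10^(-pH)
[H+] = 10^(-11.29)
[H+] = 5.129e-12 M

5.129e-12 M


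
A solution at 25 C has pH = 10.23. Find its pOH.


pOH = 14 - pH
pOH = 14 - 10.23
pOH = 3.77

3.77


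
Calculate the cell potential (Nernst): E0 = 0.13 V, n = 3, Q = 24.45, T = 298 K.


E = E0 - (RT/nF) * ln(Q)
E = 0.13 - (8.314 * 298 / (3 * 96485)) * ln(24.45)
E = 0.1026 V

0.1026 V


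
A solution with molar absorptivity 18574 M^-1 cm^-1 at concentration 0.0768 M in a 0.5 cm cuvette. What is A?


A = epsilon * c * l
A = 18574 * 0.0768 * 0.5
A = 713.2416

713.2416


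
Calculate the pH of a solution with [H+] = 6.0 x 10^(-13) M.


pH = -log10([H+])
pH = -log10(6.0 x 10^(-13))
pH = 12.2218

12.2218


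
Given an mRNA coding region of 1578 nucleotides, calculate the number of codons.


codons = nucleotides / 3
codons = 1578 / 3 = 526

526


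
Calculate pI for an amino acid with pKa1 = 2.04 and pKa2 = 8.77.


pI = (pKa1 + pKa2) / 2
pI = (2.04 + 8.77) / 2
pI = 5.405

5.405


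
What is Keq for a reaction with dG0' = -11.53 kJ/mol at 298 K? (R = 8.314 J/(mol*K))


Keq = exp(-dG0 * 1000 / (R * T))
Keq = exp(-(-11.53) * 1000 / (8.314 * 298))
Keq = 104.9779

104.9779


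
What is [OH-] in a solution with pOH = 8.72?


[OH-] = 10^(-pOH)
[OH-] = 10^(-8.72)
[OH-] = 1.905e-09 M

1.905e-09 M


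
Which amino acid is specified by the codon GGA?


Standard genetic code lookup.
Codon GGA -> Gly

Gly


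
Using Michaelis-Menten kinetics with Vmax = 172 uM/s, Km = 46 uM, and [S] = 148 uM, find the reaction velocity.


v = Vmax * [S] / (Km + [S])
v = 172 * 148 / (46 + 148)
v = 131.2165 uM/s

131.2165 uM/s


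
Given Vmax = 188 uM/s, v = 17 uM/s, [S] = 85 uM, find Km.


Km = [S] * (Vmax - v) / v
Km = 85 * (188 - 17) / 17
Km = 855.0 uM

855.0 uM


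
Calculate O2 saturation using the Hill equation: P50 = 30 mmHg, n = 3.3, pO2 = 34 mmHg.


Y = pO2^n / (P50^n + pO2^n)
Y = 34^3.3 / (30^3.3 + 34^3.3)
Y = 60.18%

60.18%


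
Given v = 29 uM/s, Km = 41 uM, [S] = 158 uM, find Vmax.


Vmax = v * (Km + [S]) / [S]
Vmax = 29 * (41 + 158) / 158
Vmax = 36.5253 uM/s

36.5253 uM/s


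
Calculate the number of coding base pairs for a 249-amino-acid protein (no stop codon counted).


Each amino acid = 1 codon = 3 bp
bp = 249 * 3 = 747 bp

747 bp


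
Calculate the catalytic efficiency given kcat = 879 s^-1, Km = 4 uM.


Catalytic efficiency = kcat / Km
= 879 / 4
= 219.75 uM^-1*s^-1

219.75 uM^-1*s^-1


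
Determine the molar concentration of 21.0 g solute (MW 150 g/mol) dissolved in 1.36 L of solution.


C = (mass / MW) / volume
C = (21.0 / 150) / 1.36
C = 0.1029 M

0.1029 M


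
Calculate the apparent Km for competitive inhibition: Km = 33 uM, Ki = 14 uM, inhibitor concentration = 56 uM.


Km_app = Km * (1 + [I]/Ki)
Km_app = 33 * (1 + 56/14)
Km_app = 165.0 uM

165.0 uM


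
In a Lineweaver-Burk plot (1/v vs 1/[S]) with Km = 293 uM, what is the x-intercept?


x-intercept = -1/Km
= -1/293
= -0.0034 1/uM

-0.0034 1/uM
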